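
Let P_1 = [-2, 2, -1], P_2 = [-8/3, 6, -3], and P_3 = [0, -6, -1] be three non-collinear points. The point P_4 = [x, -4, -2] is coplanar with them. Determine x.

The plane through P_1, P_2, P_3 has equation −16x − 4y − (8/3)z = 80/3.
Substituting P_4: (-16)x + (64/3) = 80/3, so x = -1/3.

-1/3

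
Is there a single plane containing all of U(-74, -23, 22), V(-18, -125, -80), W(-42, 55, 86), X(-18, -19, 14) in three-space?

No

With U as base: UV = (56, -102, -102), UW = (32, 78, 64), UX = (56, 4, -8).
UW × UX = (-880, 3840, -4240).
UV · (UW × UX) = -8480.
Since -8480 ≠ 0, the four points are not coplanar.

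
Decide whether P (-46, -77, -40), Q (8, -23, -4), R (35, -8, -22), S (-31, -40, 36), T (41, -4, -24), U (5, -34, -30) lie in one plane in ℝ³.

Yes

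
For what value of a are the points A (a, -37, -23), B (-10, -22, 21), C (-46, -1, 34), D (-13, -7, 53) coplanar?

Coplanarity ⇔ det[AB; AC; AD] = 0.
Expanding, this is linear in a: (-477)a + (-9063) = 0.
So a = -19.

-19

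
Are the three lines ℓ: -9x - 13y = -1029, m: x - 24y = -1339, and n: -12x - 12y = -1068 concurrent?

No

The three lines meet at one point iff the augmented coefficient matrix [aᵢ bᵢ cᵢ] has rank < 3, i.e. its determinant vanishes.
Here the determinant is -144.
Nonzero, so no common point exists.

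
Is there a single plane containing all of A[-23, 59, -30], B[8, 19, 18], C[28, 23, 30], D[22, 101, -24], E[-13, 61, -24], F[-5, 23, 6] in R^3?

Yes

The plane through A, B, C has normal n = AB × AC = (-672, 588, 924) and equation n·P = 22428.
Checking the remaining points: n·D = 22428, n·E = 22428, n·F = 22428.
All equal 22428, so all 6 points lie in one plane.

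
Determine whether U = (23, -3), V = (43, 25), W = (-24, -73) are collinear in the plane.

UV = (20, 28), UW = (-47, -70).
Twice the signed area of △UVW is (20)(-70) − (28)(-47) = -84.
The area is nonzero, so the three points are not collinear.

No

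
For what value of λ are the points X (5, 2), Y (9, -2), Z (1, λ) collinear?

6

The three points are collinear iff det[XY; XZ] = 0.
This determinant is linear in λ: (4)λ + (-24) = 0, so λ = 6.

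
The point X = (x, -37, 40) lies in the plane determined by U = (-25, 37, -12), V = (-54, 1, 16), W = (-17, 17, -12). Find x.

-76

Coplanarity requires UV · (UW × UX) = 0.
UV = (-29, -36, 28), UW = (8, -20, 0); the triple product is linear in x with coefficient 560 and constant term 42560.
Setting it to zero: x = -76.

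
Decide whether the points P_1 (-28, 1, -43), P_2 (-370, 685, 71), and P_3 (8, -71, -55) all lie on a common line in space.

P_1P_2 = (-342, 684, 114), P_1P_3 = (36, -72, -12).
P_1P_2 × P_1P_3 = (0, 0, 0).
The cross product vanishes, so the three points are collinear.

Yes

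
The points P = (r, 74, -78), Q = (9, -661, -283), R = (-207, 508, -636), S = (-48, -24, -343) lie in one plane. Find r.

69

The points are coplanar iff PQ · (PR × PS) = 0.
Expanding, this is linear in r: (-154721)r + (10675749) = 0.
So r = 69.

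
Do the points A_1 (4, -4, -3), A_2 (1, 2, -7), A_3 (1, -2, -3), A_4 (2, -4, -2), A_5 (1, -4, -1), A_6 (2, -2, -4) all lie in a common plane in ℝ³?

No

The plane through A_1, A_2, A_3 has normal n = A_1A_2 × A_1A_3 = (8, 12, 12) and equation n·P = -52.
Checking the remaining points: n·A_4 = -56, n·A_5 = -52, n·A_6 = -56.
Since n·A_4 = -56 ≠ -52, A_4 is off the plane and the points are not all coplanar.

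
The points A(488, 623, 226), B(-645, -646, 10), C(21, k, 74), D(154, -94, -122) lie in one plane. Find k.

24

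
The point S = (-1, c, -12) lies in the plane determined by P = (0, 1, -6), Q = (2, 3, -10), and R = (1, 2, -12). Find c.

A normal to the plane is n = PQ × PR = (-8, 8, 0).
S lies in the plane iff n · PS = 0.
This gives (8)c + (0) = 0, so c = 0.

0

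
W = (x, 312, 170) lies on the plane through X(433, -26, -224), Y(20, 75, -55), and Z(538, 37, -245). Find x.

-457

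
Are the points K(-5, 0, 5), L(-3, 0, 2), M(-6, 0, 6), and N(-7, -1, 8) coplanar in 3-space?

A normal to the plane through K, L, M is n = KL × KM = (0, 1, 0).
The plane has equation n·P = 0. For N: n·N = -1.
-1 ≠ 0, so N is off the plane.

No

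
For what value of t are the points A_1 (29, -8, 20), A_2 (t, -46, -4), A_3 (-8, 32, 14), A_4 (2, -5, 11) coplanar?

-20

Normal to plane A_1A_3A_4: n = (-342, -171, 969); plane equation n·P = 10830.
Requiring n·A_2 = 10830: (-342)t + (3990) = 10830.
So t = -20.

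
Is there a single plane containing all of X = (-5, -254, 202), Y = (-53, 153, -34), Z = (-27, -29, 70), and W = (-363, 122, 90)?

Yes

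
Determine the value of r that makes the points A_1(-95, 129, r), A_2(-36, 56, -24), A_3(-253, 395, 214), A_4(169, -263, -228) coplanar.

The points are coplanar iff A_1A_2 · (A_1A_3 × A_1A_4) = 0.
Expanding, this is linear in r: (272)r + (75616) = 0.
So r = -278.

-278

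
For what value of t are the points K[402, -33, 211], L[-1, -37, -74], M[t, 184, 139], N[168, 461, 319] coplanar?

129

Coplanarity ⇔ det[KL; KM; KN] = 0.
Expanding, this is linear in t: (-140358)t + (18106182) = 0.
So t = 129.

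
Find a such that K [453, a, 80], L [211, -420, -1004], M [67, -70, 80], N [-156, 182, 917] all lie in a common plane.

-7

The points are coplanar iff KL · (KM × KN) = 0.
Expanding, this is linear in a: (121204)a + (848428) = 0.
So a = -7.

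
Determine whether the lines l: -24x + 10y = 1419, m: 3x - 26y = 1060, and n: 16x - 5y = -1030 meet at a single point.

No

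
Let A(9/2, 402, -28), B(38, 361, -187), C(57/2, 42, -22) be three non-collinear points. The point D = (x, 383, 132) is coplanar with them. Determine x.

Coplanarity requires AB · (AC × AD) = 0.
AB = (67/2, -41, -159), AC = (24, -360, 6); the triple product is linear in x with coefficient -57486 and constant term -1437150.
Setting it to zero: x = -25.

-25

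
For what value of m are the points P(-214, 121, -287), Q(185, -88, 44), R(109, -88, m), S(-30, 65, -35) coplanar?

The points are coplanar iff PQ · (PR × PS) = 0.
Expanding, this is linear in m: (-16112)m + (-1885104) = 0.
So m = -117.

-117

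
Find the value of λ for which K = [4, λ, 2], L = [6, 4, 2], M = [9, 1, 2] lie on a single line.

6

Collinearity requires KL × KM = 0; each component is linear in λ.
The z-component gives (3)λ + (-18) = 0, so λ = 6.
The remaining components then also vanish.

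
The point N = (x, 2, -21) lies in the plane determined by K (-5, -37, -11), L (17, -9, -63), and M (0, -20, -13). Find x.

A normal to the plane is n = KL × KM = (828, -216, 234).
N lies in the plane iff n · KN = 0.
This gives (828)x + (-6624) = 0, so x = 8.

8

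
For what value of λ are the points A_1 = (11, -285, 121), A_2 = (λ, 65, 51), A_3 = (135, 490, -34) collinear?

Direction A_1A_3 = (124, 775, -155). From the y-coordinate of A_2, the parameter along the line is τ = (65 − (-285))/775 = 14/31.
Then λ = 11 + 14/31·(124) = 67.

67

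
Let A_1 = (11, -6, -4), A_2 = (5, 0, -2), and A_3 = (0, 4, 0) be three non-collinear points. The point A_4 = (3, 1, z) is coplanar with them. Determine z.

Coplanarity requires A_1A_2 · (A_1A_3 × A_1A_4) = 0.
A_1A_2 = (-6, 6, 2), A_1A_3 = (-11, 10, 4); the triple product is linear in z with coefficient 6 and constant term 6.
Setting it to zero: z = -1.

-1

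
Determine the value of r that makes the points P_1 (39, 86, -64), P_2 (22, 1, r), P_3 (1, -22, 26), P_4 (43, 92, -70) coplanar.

0

Normal to plane P_1P_3P_4: n = (108, 132, 204); plane equation n·P = 2508.
Requiring n·P_2 = 2508: (204)r + (2508) = 2508.
So r = 0.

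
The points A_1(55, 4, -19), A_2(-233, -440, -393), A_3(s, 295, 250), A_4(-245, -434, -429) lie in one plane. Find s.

253

Normal to plane A_1A_2A_4: n = (18228, -5880, -7056); plane equation n·P = 1113084.
Requiring n·A_3 = 1113084: (18228)s + (-3498600) = 1113084.
So s = 253.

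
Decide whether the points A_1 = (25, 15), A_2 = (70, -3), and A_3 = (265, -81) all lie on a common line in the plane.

Yes

A_1A_2 = (45, -18), A_1A_3 = (240, -96).
det[A_1A_2; A_1A_3] = (45)(-96) − (-18)(240) = 0.
The determinant is zero, so the points are collinear.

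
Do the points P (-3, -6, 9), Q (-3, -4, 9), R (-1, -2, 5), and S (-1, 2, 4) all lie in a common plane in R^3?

The four points are coplanar iff the 3×3 determinant with rows PQ, PR, PS is zero.
Rows: (0, 2, 0), (2, 4, -4), (2, 8, -5).
Expanding along the first row: (0)(12) − (2)(-2) + (0)(8) = 4.
Nonzero ⇒ not coplanar.

No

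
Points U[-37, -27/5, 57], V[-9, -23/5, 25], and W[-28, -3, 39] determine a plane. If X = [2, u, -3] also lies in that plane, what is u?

0

The plane through U, V, W has equation (312/5)x + 216y + 60z = -276/5.
Substituting X: (216)u + (-276/5) = -276/5, so u = 0.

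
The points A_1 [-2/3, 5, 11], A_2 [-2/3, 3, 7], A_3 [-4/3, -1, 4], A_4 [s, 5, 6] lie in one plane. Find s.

0

Coplanarity ⇔ det[A_1A_2; A_1A_3; A_1A_4] = 0.
Expanding, this is linear in s: (-10)s + (0) = 0.
So s = 0.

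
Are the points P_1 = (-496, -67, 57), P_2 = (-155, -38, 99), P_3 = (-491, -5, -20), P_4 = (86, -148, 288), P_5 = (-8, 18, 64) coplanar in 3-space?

No

The plane through P_1, P_2, P_3 has normal n = P_1P_2 × P_1P_3 = (-4837, 26467, 20997) and equation n·P = 1822692.
Checking the remaining points: n·P_4 = 1714038, n·P_5 = 1858910.
Since n·P_4 = 1714038 ≠ 1822692, P_4 is off the plane and the points are not all coplanar.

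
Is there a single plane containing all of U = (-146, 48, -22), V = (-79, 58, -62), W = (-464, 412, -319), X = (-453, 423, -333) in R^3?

A normal to the plane through U, V, W is n = UV × UW = (11590, 32619, 27568).
The plane has equation n·P = -732924. For X: n·X = -632577.
-632577 ≠ -732924, so X is off the plane.

No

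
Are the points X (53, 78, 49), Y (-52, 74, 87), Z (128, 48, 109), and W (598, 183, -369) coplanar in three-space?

No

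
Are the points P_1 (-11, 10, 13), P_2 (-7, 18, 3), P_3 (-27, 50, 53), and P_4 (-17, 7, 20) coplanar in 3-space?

No

With P_1 as base: P_1P_2 = (4, 8, -10), P_1P_3 = (-16, 40, 40), P_1P_4 = (-6, -3, 7).
P_1P_3 × P_1P_4 = (400, -128, 288).
P_1P_2 · (P_1P_3 × P_1P_4) = -2304.
Since -2304 ≠ 0, the four points are not coplanar.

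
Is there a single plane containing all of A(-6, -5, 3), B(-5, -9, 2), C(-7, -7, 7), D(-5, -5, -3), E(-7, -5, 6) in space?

The plane through A, B, C has normal n = AB × AC = (-18, -3, -6) and equation n·P = 105.
Checking the remaining points: n·D = 123, n·E = 105.
Since n·D = 123 ≠ 105, D is off the plane and the points are not all coplanar.

No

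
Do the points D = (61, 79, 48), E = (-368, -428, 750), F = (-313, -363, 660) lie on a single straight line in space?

Yes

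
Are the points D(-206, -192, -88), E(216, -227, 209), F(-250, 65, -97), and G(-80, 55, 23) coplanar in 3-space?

The four points are coplanar iff the 3×3 determinant with rows DE, DF, DG is zero.
Rows: (422, -35, 297), (-44, 257, -9), (126, 247, 111).
Expanding along the first row: (422)(30750) − (-35)(-3750) + (297)(-43250) = 0.
Zero determinant ⇒ coplanar.

Yes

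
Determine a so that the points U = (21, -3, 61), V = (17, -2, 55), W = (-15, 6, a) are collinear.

Direction UV = (-4, 1, -6). From the x-coordinate of W, the parameter along the line is τ = (-15 − 21)/(-4) = 9.
Then a = 61 + 9·(-6) = 7.

7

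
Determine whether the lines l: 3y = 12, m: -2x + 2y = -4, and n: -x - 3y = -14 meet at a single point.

No

The three lines meet at one point iff the augmented coefficient matrix [aᵢ bᵢ cᵢ] has rank < 3, i.e. its determinant vanishes.
Here the determinant is 24.
Nonzero, so no common point exists.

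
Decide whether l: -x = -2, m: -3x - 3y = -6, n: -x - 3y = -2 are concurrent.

Yes

The three lines meet at one point iff the augmented coefficient matrix [aᵢ bᵢ cᵢ] has rank < 3, i.e. its determinant vanishes.
Here the determinant is 0.
It vanishes, so the lines are concurrent at (2, 0).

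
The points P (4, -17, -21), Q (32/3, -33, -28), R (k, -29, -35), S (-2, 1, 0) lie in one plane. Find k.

The points are coplanar iff PQ · (PR × PS) = 0.
Expanding, this is linear in k: (210)k + (-1680) = 0.
So k = 8.

8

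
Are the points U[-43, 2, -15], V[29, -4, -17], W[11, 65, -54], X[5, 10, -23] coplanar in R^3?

Yes

A normal to the plane through U, V, W is n = UV × UW = (360, 2700, 4860).
The plane has equation n·P = -82980. For X: n·X = -82980.
Equal, so X lies in the plane and all four are coplanar.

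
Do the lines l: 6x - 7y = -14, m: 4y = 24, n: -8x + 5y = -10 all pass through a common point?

Intersecting l and m: solving the 2×2 system gives (x, y) = (14/3, 6).
Substitute into n: (-8)(14/3) + (5)(6) = -22/3.
But n requires -10 ≠ -22/3, so the three lines have no common point.

No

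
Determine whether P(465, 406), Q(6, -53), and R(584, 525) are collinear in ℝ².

Yes

PQ = (-459, -459), PR = (119, 119).
Twice the signed area of △PQR is (-459)(119) − (-459)(119) = 0.
The triangle is degenerate (zero area), so the points are collinear.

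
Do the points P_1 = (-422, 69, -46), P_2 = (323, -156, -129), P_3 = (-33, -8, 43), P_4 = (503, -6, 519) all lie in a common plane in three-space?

The four points are coplanar iff the 3×3 determinant with rows P_1P_2, P_1P_3, P_1P_4 is zero.
Rows: (745, -225, -83), (389, -77, 89), (925, -75, 565).
Expanding along the first row: (745)(-36830) − (-225)(137460) + (-83)(42050) = 0.
Zero determinant ⇒ coplanar.

Yes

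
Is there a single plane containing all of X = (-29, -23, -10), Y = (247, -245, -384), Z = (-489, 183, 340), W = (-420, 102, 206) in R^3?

No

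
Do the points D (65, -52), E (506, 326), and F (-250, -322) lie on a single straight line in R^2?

DE = (441, 378), DF = (-315, -270).
det[DE; DF] = (441)(-270) − (378)(-315) = 0.
The determinant is zero, so the points are collinear.

Yes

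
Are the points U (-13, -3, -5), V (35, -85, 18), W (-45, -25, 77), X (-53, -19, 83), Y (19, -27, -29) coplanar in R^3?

The plane through U, V, W has normal n = UV × UW = (-6218, -4672, -3680) and equation n·P = 113250.
Checking the remaining points: n·X = 112882, n·Y = 114722.
Since n·X = 112882 ≠ 113250, X is off the plane and the points are not all coplanar.

No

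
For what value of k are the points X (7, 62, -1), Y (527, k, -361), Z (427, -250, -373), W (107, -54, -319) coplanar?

Normal to plane XZW: n = (56064, 96360, -17520); plane equation n·P = 6384288.
Requiring n·Y = 6384288: (96360)k + (35870448) = 6384288.
So k = -306.

-306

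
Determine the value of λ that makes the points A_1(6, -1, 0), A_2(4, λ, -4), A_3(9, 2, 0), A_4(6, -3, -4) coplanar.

-5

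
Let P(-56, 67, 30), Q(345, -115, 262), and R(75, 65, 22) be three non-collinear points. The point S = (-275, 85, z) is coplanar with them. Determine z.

22

A normal to the plane is n = PQ × PR = (1920, 33600, 23040).
S lies in the plane iff n · PS = 0.
This gives (23040)z + (-506880) = 0, so z = 22.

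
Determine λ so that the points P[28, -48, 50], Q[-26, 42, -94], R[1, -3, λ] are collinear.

-22

Collinearity requires PQ × PR = 0; each component is linear in λ.
The x-component gives (90)λ + (1980) = 0, so λ = -22.
The remaining components then also vanish.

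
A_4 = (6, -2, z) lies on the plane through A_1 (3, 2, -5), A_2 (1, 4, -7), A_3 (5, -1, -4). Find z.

A normal to the plane is n = A_1A_2 × A_1A_3 = (-4, -2, 2).
A_4 lies in the plane iff n · A_1A_4 = 0.
This gives (2)z + (6) = 0, so z = -3.

-3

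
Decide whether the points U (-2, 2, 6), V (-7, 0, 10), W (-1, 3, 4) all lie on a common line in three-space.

No

UV = (-5, -2, 4), UW = (1, 1, -2).
UV × UW = (0, -6, -3).
The cross product is nonzero, so the points do not lie on one line.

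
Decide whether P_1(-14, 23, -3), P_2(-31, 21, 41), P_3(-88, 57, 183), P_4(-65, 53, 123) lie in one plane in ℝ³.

No

With P_1 as base: P_1P_2 = (-17, -2, 44), P_1P_3 = (-74, 34, 186), P_1P_4 = (-51, 30, 126).
P_1P_3 × P_1P_4 = (-1296, -162, -486).
P_1P_2 · (P_1P_3 × P_1P_4) = 972.
Since 972 ≠ 0, the four points are not coplanar.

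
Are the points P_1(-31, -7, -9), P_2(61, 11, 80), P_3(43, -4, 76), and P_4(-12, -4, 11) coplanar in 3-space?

With P_1 as base: P_1P_2 = (92, 18, 89), P_1P_3 = (74, 3, 85), P_1P_4 = (19, 3, 20).
P_1P_3 × P_1P_4 = (-195, 135, 165).
P_1P_2 · (P_1P_3 × P_1P_4) = -825.
Since -825 ≠ 0, the four points are not coplanar.

No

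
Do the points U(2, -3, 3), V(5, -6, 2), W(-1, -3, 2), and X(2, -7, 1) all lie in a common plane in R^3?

No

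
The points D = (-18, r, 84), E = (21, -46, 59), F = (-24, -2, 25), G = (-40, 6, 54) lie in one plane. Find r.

-18

Coplanarity ⇔ det[DE; DF; DG] = 0.
Expanding, this is linear in r: (-1849)r + (-33282) = 0.
So r = -18.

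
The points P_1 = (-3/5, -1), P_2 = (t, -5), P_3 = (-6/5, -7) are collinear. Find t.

The three points are collinear iff det[P_1P_2; P_1P_3] = 0.
This determinant is linear in t: (-6)t + (-6) = 0, so t = -1.

-1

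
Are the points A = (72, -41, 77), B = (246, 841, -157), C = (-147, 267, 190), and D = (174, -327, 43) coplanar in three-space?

A normal to the plane through A, B, C is n = AB × AC = (171738, 31584, 246750).
The plane has equation n·P = 30069942. For D: n·D = 30164694.
30164694 ≠ 30069942, so D is off the plane.

No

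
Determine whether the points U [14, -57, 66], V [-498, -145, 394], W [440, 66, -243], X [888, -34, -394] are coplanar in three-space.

A normal to the plane through U, V, W is n = UV × UW = (-13152, -18480, -25488).
The plane has equation n·P = -812976. For X: n·X = -1008384.
-1008384 ≠ -812976, so X is off the plane.

No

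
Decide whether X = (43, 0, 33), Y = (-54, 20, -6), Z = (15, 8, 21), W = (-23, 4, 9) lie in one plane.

The four points are coplanar iff the 3×3 determinant with rows XY, XZ, XW is zero.
Rows: (-97, 20, -39), (-28, 8, -12), (-66, 4, -24).
Expanding along the first row: (-97)(-144) − (20)(-120) + (-39)(416) = 144.
Nonzero ⇒ not coplanar.

No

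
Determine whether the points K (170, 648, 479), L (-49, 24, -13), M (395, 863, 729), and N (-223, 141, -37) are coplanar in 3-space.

With K as base: KL = (-219, -624, -492), KM = (225, 215, 250), KN = (-393, -507, -516).
KM × KN = (15810, 17850, -29580).
KL · (KM × KN) = -47430.
Since -47430 ≠ 0, the four points are not coplanar.

No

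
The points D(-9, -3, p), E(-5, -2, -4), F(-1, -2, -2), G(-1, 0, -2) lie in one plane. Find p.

Coplanarity ⇔ det[DE; DF; DG] = 0.
Expanding, this is linear in p: (-8)p + (-48) = 0.
So p = -6.

-6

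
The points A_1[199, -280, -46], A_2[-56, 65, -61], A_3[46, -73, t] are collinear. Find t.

-55

Collinearity requires A_1A_2 × A_1A_3 = 0; each component is linear in t.
The x-component gives (345)t + (18975) = 0, so t = -55.
The remaining components then also vanish.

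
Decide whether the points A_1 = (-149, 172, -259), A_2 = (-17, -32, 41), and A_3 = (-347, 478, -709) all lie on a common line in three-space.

Yes

A_1A_2 = (132, -204, 300), A_1A_3 = (-198, 306, -450).
A_1A_2 × A_1A_3 = (0, 0, 0).
The cross product vanishes, so the three points are collinear.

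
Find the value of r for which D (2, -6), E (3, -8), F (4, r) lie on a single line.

-10

Collinearity: (F − D) must be parallel to (E − D) = (1, -2).
Cross-multiplying the components: (r − (-6))·(1) = (2)·(-2).
Solving gives r = -10.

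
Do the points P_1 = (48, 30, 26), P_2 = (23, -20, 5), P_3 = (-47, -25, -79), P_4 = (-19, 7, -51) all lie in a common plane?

With P_1 as base: P_1P_2 = (-25, -50, -21), P_1P_3 = (-95, -55, -105), P_1P_4 = (-67, -23, -77).
P_1P_3 × P_1P_4 = (1820, -280, -1500).
P_1P_2 · (P_1P_3 × P_1P_4) = 0.
The scalar triple product vanishes, so the four points are coplanar.

Yes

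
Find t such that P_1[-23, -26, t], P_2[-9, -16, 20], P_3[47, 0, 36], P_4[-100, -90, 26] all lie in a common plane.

20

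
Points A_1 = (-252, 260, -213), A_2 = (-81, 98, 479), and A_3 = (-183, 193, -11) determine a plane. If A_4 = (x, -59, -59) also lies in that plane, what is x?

60

A normal to the plane is n = A_1A_2 × A_1A_3 = (13640, 13206, -279).
A_4 lies in the plane iff n · A_1A_4 = 0.
This gives (13640)x + (-818400) = 0, so x = 60.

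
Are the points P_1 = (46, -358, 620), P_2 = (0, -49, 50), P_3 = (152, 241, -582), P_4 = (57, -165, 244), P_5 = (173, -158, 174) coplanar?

No

The plane through P_1, P_2, P_3 has normal n = P_1P_2 × P_1P_3 = (-29988, -115712, -60308) and equation n·P = 2654488.
Checking the remaining points: n·P_4 = 2668012, n·P_5 = 2600980.
Since n·P_4 = 2668012 ≠ 2654488, P_4 is off the plane and the points are not all coplanar.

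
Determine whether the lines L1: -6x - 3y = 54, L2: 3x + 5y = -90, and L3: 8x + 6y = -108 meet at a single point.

Yes

The three lines meet at one point iff the augmented coefficient matrix [aᵢ bᵢ cᵢ] has rank < 3, i.e. its determinant vanishes.
Here the determinant is 0.
It vanishes, so the lines are concurrent at (0, -18).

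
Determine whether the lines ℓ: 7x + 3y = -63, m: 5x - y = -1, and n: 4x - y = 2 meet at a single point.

The three lines meet at one point iff the augmented coefficient matrix [aᵢ bᵢ cᵢ] has rank < 3, i.e. its determinant vanishes.
Here the determinant is 0.
It vanishes, so the lines are concurrent at (-3, -14).

Yes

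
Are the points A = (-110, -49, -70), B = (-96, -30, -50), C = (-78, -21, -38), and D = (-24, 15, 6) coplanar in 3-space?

Yes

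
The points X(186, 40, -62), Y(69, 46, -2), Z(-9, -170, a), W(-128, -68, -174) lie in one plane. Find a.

-446

Coplanarity ⇔ det[XY; XZ; XW] = 0.
Expanding, this is linear in a: (-14520)a + (-6475920) = 0.
So a = -446.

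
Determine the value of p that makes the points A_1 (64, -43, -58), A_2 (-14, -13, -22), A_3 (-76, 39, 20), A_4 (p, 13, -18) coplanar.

16

The points are coplanar iff A_1A_2 · (A_1A_3 × A_1A_4) = 0.
Expanding, this is linear in p: (-612)p + (9792) = 0.
So p = 16.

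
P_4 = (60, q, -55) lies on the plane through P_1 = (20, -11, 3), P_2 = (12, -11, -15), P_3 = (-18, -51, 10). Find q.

The plane through P_1, P_2, P_3 has equation −720x + 740y + 320z = -21580.
Substituting P_4: (740)q + (-60800) = -21580, so q = 53.

53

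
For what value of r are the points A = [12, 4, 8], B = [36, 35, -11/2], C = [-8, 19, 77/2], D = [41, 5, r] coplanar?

-51/2

Normal to plane ABC: n = (1148, -462, 980); plane equation n·P = 19768.
Requiring n·D = 19768: (980)r + (44758) = 19768.
So r = -51/2.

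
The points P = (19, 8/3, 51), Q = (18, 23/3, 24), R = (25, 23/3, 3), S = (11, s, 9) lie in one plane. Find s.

41/3

The points are coplanar iff PQ · (PR × PS) = 0.
Expanding, this is linear in s: (-210)s + (2870) = 0.
So s = 41/3.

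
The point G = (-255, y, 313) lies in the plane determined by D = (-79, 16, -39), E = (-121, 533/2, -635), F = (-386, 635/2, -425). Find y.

-32

The plane through D, E, F has equation 83001x + 166760y + (128481/2)z = -12788597/2.
Substituting G: (166760)y + (-2115957/2) = -12788597/2, so y = -32.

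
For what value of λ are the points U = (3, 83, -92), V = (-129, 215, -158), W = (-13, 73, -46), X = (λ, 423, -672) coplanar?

-77

Coplanarity ⇔ det[UV; UW; UX] = 0.
Expanding, this is linear in λ: (5412)λ + (416724) = 0.
So λ = -77.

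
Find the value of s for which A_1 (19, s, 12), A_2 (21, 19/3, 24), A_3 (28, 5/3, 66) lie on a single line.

Direction A_2A_3 = (7, -14/3, 42). From the x-coordinate of A_1, the parameter along the line is τ = (19 − 21)/7 = -2/7.
Then s = 19/3 + (-2/7)·(-14/3) = 23/3.

23/3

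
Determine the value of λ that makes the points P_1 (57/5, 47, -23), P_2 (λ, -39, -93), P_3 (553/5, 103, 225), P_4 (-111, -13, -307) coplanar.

Normal to plane P_1P_3P_4: n = (-1024, -10912/5, 4512/5); plane equation n·P = -675008/5.
Requiring n·P_2 = -675008/5: (-1024)λ + (5952/5) = -675008/5.
So λ = 133.

133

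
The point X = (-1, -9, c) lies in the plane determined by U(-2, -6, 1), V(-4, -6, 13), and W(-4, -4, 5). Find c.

7

The plane through U, V, W has equation −24x − 16y − 4z = 140.
Substituting X: (-4)c + (168) = 140, so c = 7.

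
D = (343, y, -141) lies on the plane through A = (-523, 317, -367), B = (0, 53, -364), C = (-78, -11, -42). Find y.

-191

The plane through A, B, C has equation −84816x − 168640y − 54064z = 10741376.
Substituting D: (-168640)y + (-21468864) = 10741376, so y = -191.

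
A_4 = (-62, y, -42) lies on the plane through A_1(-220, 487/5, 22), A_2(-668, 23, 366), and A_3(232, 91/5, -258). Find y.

-41/5

Coplanarity requires A_1A_2 · (A_1A_3 × A_1A_4) = 0.
A_1A_2 = (-448, -372/5, 344), A_1A_3 = (452, -396/5, -280); the triple product is linear in y with coefficient 30048 and constant term 1231968/5.
Setting it to zero: y = -41/5.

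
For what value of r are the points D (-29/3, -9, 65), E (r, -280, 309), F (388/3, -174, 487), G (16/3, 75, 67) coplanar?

The points are coplanar iff DE · (DF × DG) = 0.
Expanding, this is linear in r: (-35778)r + (1466898) = 0.
So r = 41.

41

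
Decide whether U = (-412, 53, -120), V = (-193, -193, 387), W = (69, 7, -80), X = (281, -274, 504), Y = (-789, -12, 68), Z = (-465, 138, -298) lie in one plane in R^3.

No

The plane through U, V, W has normal n = UV × UW = (13482, 235107, 108252) and equation n·P = -6084153.
Checking the remaining points: n·X = -6071868, n·Y = -6097446, n·Z = -6083460.
Since n·X = -6071868 ≠ -6084153, X is off the plane and the points are not all coplanar.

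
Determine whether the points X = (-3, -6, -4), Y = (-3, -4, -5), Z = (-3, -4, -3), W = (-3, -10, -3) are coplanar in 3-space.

Yes

A normal to the plane through X, Y, Z is n = XY × XZ = (4, 0, 0).
The plane has equation n·P = -12. For W: n·W = -12.
Equal, so W lies in the plane and all four are coplanar.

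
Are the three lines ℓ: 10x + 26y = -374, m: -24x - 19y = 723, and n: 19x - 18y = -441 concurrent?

Lines aᵢx + bᵢy = cᵢ with pairwise distinct directions are concurrent exactly when det[aᵢ bᵢ cᵢ] = 0.
Here the determinant is -674.
Nonzero, so no common point exists.

No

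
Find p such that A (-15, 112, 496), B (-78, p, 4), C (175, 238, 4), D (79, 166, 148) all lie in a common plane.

Normal to plane ACD: n = (-17280, 19872, -1584); plane equation n·P = 1699200.
Requiring n·B = 1699200: (19872)p + (1341504) = 1699200.
So p = 18.

18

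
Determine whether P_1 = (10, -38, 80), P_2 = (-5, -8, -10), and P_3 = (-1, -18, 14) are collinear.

No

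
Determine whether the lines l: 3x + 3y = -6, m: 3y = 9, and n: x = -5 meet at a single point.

Intersecting l and m: solving the 2×2 system gives (x, y) = (-5, 3).
Substitute into n: (1)(-5) + (0)(3) = -5.
This equals -5, so (-5, 3) lies on all three lines and they are concurrent.

Yes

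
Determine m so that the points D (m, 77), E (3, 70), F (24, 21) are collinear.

0

Collinearity: (D − E) must be parallel to (F − E) = (21, -49).
Cross-multiplying the components: (m − 3)·(-49) = (7)·(21).
Solving gives m = 0.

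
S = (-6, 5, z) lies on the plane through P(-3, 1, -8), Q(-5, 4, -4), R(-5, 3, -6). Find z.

-3

The plane through P, Q, R has equation −2x − 4y + 2z = -14.
Substituting S: (2)z + (-8) = -14, so z = -3.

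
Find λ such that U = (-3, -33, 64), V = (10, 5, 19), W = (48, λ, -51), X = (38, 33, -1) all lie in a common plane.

Normal to plane UVX: n = (500, -1000, -700); plane equation n·P = -13300.
Requiring n·W = -13300: (-1000)λ + (59700) = -13300.
So λ = 73.

73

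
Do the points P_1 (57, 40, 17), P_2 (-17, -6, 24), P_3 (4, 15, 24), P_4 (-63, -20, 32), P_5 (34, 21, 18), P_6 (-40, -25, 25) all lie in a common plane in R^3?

Yes

The plane through P_1, P_2, P_3 has normal n = P_1P_2 × P_1P_3 = (-147, 147, -588) and equation n·P = -12495.
Checking the remaining points: n·P_4 = -12495, n·P_5 = -12495, n·P_6 = -12495.
All equal -12495, so all 6 points lie in one plane.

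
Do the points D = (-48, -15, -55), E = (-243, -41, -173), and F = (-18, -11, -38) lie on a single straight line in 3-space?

DE = (-195, -26, -118), DF = (30, 4, 17).
DE × DF = (30, -225, 0).
The cross product is nonzero, so the points do not lie on one line.

No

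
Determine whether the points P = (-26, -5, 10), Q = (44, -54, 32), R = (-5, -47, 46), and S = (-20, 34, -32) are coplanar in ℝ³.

A normal to the plane through P, Q, R is n = PQ × PR = (-840, -2058, -1911).
The plane has equation n·X = 13020. For S: n·S = 7980.
7980 ≠ 13020, so S is off the plane.

No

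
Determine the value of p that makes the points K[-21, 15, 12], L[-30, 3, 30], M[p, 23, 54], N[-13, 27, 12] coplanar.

-18

Coplanarity ⇔ det[KL; KM; KN] = 0.
Expanding, this is linear in p: (216)p + (3888) = 0.
So p = -18.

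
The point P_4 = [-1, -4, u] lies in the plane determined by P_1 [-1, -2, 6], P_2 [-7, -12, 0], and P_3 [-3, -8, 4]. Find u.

6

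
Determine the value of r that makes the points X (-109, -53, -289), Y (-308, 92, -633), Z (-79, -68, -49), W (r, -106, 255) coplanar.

-17

Normal to plane XYZ: n = (29640, 37440, -1365); plane equation n·P = -4820595.
Requiring n·W = -4820595: (29640)r + (-4316715) = -4820595.
So r = -17.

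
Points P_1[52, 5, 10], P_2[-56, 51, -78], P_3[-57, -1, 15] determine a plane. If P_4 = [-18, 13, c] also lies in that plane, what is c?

-8

The plane through P_1, P_2, P_3 has equation −298x + 10132y + 5662z = 91784.
Substituting P_4: (5662)c + (137080) = 91784, so c = -8.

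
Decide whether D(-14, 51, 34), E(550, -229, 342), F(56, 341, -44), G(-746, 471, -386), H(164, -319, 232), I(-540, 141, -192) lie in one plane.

Yes

The plane through D, E, F has normal n = DE × DF = (-67480, 65552, 183160) and equation n·P = 10515312.
Checking the remaining points: n·G = 10515312, n·H = 10515312, n·I = 10515312.
All equal 10515312, so all 6 points lie in one plane.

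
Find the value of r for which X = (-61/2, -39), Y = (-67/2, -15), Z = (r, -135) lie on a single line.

-37/2

The three points are collinear iff det[XY; XZ] = 0.
This determinant is linear in r: (-24)r + (-444) = 0, so r = -37/2.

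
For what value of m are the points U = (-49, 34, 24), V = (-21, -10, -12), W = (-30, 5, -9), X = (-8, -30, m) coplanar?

-33

Normal to plane UVW: n = (408, 240, 24); plane equation n·P = -11256.
Requiring n·X = -11256: (24)m + (-10464) = -11256.
So m = -33.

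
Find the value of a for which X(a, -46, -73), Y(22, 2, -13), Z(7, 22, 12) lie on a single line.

Collinearity requires XY × XZ = 0; each component is linear in a.
The y-component gives (25)a + (-1450) = 0, so a = 58.
The remaining components then also vanish.

58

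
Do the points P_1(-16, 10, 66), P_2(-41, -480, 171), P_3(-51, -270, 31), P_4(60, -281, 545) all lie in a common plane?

Yes

A normal to the plane through P_1, P_2, P_3 is n = P_1P_2 × P_1P_3 = (46550, -4550, -10150).
The plane has equation n·P = -1460200. For P_4: n·P_4 = -1460200.
Equal, so P_4 lies in the plane and all four are coplanar.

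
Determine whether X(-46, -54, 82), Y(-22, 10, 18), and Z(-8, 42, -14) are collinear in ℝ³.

No

XY = (24, 64, -64), XZ = (38, 96, -96).
XY × XZ = (0, -128, -128).
The cross product is nonzero, so the points do not lie on one line.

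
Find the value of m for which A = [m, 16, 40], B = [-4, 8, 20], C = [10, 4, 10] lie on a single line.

Direction BC = (14, -4, -10). From the y-coordinate of A, the parameter along the line is τ = (16 − 8)/(-4) = -2.
Then m = (-4) + (-2)·(14) = -32.

-32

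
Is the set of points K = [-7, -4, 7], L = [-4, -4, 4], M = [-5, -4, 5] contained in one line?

KL = (3, 0, -3), KM = (2, 0, -2).
Each component of KM is 2/3 times the corresponding component of KL, so KM = 2/3·KL and the points are collinear.

Yes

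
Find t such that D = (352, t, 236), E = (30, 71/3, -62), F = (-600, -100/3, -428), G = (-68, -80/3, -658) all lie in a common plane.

The points are coplanar iff DE · (DF × DG) = 0.
Expanding, this is linear in t: (339612)t + (-20829536) = 0.
So t = 184/3.

184/3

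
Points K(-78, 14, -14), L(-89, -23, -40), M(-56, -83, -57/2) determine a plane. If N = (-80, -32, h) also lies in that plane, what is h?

-34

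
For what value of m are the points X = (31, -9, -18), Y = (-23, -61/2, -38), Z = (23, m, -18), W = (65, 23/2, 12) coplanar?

-11

Coplanarity ⇔ det[XY; XZ; XW] = 0.
Expanding, this is linear in m: (-940)m + (-10340) = 0.
So m = -11.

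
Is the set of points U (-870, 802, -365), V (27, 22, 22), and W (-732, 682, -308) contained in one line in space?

UV = (897, -780, 387), UW = (138, -120, 57).
UV × UW = (1980, 2277, 0).
The cross product is nonzero, so the points do not lie on one line.

No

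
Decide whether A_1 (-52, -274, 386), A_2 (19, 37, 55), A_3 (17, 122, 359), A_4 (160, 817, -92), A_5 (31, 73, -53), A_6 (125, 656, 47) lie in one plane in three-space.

Yes

The plane through A_1, A_2, A_3 has normal n = A_1A_2 × A_1A_3 = (122679, -20922, 6657) and equation n·P = 1922922.
Checking the remaining points: n·A_4 = 1922922, n·A_5 = 1922922, n·A_6 = 1922922.
All equal 1922922, so all 6 points lie in one plane.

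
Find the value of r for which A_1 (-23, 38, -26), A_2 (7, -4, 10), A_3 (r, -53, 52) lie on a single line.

Direction A_1A_2 = (30, -42, 36). From the y-coordinate of A_3, the parameter along the line is τ = (-53 − 38)/(-42) = 13/6.
Then r = (-23) + 13/6·(30) = 42.

42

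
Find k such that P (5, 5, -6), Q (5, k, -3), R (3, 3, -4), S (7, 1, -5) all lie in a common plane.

The points are coplanar iff PQ · (PR × PS) = 0.
Expanding, this is linear in k: (6)k + (6) = 0.
So k = -1.

-1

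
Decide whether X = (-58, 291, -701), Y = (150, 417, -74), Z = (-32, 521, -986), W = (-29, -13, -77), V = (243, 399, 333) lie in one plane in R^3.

No

The plane through X, Y, Z has normal n = XY × XZ = (-180120, 75582, 44564) and equation n·P = 1201958.
Checking the remaining points: n·W = 809486, n·V = 1227870.
Since n·W = 809486 ≠ 1201958, W is off the plane and the points are not all coplanar.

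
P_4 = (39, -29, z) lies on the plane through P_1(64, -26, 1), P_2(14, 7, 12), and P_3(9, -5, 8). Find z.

The plane through P_1, P_2, P_3 has equation −255y + 765z = 7395.
Substituting P_4: (765)z + (7395) = 7395, so z = 0.

0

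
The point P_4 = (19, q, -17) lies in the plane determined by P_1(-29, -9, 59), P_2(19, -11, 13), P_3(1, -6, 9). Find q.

-5

The plane through P_1, P_2, P_3 has equation 238x + 1020y + 204z = -4046.
Substituting P_4: (1020)q + (1054) = -4046, so q = -5.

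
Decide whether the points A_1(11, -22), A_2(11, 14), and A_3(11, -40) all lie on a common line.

A_1A_2 = (0, 36), A_1A_3 = (0, -18).
Twice the signed area of △A_1A_2A_3 is (0)(-18) − (36)(0) = 0.
The triangle is degenerate (zero area), so the points are collinear.

Yes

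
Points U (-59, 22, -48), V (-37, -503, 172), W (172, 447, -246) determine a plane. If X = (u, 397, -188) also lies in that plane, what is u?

-289

A normal to the plane is n = UV × UW = (10450, 55176, 130625).
X lies in the plane iff n · UX = 0.
This gives (10450)u + (3020050) = 0, so u = -289.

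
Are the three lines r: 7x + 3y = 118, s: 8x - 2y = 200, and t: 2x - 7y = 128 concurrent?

Intersecting r and s: solving the 2×2 system gives (x, y) = (22, -12).
Substitute into t: (2)(22) + (-7)(-12) = 128.
This equals 128, so (22, -12) lies on all three lines and they are concurrent.

Yes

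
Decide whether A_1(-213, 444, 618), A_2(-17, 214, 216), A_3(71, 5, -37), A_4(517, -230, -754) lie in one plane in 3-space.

A normal to the plane through A_1, A_2, A_3 is n = A_1A_2 × A_1A_3 = (-25828, 14212, -20724).
The plane has equation n·P = -995940. For A_4: n·A_4 = -995940.
Equal, so A_4 lies in the plane and all four are coplanar.

Yes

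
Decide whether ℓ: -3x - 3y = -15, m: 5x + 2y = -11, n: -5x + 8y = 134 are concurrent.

Intersecting ℓ and m: solving the 2×2 system gives (x, y) = (-7, 12).
Substitute into n: (-5)(-7) + (8)(12) = 131.
But n requires 134 ≠ 131, so the three lines have no common point.

No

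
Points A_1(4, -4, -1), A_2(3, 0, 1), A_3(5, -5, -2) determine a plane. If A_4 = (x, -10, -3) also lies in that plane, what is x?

The plane through A_1, A_2, A_3 has equation −2x + 1y − 3z = -9.
Substituting A_4: (-2)x + (-1) = -9, so x = 4.

4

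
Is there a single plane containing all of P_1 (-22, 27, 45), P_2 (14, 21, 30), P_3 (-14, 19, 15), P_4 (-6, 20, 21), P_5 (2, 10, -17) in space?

Yes

The plane through P_1, P_2, P_3 has normal n = P_1P_2 × P_1P_3 = (60, 960, -240) and equation n·P = 13800.
Checking the remaining points: n·P_4 = 13800, n·P_5 = 13800.
All equal 13800, so all 5 points lie in one plane.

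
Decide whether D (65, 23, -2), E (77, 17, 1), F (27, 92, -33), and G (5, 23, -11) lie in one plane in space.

No

The four points are coplanar iff the 3×3 determinant with rows DE, DF, DG is zero.
Rows: (12, -6, 3), (-38, 69, -31), (-60, 0, -9).
Expanding along the first row: (12)(-621) − (-6)(-1518) + (3)(4140) = -4140.
Nonzero ⇒ not coplanar.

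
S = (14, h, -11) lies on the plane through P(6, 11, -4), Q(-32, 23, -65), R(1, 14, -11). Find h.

A normal to the plane is n = PQ × PR = (99, 39, -54).
S lies in the plane iff n · PS = 0.
This gives (39)h + (741) = 0, so h = -19.

-19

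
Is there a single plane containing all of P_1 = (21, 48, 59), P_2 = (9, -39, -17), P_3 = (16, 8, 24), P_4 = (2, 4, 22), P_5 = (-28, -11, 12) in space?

The plane through P_1, P_2, P_3 has normal n = P_1P_2 × P_1P_3 = (5, -40, 45) and equation n·P = 840.
Checking the remaining points: n·P_4 = 840, n·P_5 = 840.
All equal 840, so all 5 points lie in one plane.

Yes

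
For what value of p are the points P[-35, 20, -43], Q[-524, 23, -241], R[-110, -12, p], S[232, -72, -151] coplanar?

-151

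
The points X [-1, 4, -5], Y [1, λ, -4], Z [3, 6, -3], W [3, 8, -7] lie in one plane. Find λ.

5

Coplanarity ⇔ det[XY; XZ; XW] = 0.
Expanding, this is linear in λ: (16)λ + (-80) = 0.
So λ = 5.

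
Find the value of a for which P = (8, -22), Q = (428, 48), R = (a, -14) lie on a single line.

The three points are collinear iff det[PQ; PR] = 0.
This determinant is linear in a: (-70)a + (3920) = 0, so a = 56.

56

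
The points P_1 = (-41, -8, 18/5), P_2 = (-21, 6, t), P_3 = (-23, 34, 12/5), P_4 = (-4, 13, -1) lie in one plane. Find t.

Normal to plane P_1P_3P_4: n = (-168, 192/5, -1176); plane equation n·P = 11736/5.
Requiring n·P_2 = 11736/5: (-1176)t + (18792/5) = 11736/5.
So t = 6/5.

6/5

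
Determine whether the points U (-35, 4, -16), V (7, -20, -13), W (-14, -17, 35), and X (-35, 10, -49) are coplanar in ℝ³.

Yes

A normal to the plane through U, V, W is n = UV × UW = (-1161, -2079, -378).
The plane has equation n·P = 38367. For X: n·X = 38367.
Equal, so X lies in the plane and all four are coplanar.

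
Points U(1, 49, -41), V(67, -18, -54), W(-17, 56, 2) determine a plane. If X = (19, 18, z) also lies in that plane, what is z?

The plane through U, V, W has equation −2790x − 2604y − 744z = -99882.
Substituting X: (-744)z + (-99882) = -99882, so z = 0.

0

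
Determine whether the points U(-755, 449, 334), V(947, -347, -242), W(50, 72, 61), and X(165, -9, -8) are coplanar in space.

Yes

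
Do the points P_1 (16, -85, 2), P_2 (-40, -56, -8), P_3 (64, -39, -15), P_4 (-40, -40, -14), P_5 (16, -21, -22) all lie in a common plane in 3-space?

No

The plane through P_1, P_2, P_3 has normal n = P_1P_2 × P_1P_3 = (-33, -1432, -3968) and equation n·P = 113256.
Checking the remaining points: n·P_4 = 114152, n·P_5 = 116840.
Since n·P_4 = 114152 ≠ 113256, P_4 is off the plane and the points are not all coplanar.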